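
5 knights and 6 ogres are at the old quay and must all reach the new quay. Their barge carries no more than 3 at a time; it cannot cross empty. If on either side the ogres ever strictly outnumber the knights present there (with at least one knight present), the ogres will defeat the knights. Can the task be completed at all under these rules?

No

The ogres already outnumber the knights at the old quay before anyone moves, so the starting position itself is disallowed.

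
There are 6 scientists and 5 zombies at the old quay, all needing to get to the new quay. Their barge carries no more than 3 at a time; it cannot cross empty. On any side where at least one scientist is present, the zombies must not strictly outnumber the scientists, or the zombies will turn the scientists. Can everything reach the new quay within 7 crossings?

Counting alone: each trip to the new quay takes at most 3 across and each return brings at least 1 back, so after t trips out (and t−1 returns) at most 3t − (t−1) of the 11 are across; that first reaches 11 at t = 5, so at least 9 crossings are needed.
Since 7 < 9, 7 crossings cannot be enough. (The shortest complete plan in fact takes 9:)
1. 3 zombies → the new quay.  (the old quay: 6S 2Z; the new quay: 0S 3Z)
2. 1 zombie ← the old quay.  (the old quay: 6S 3Z; the new quay: 0S 2Z)
3. 3 scientists → the new quay.  (the old quay: 3S 3Z; the new quay: 3S 2Z)
4. 1 scientist ← the old quay.  (the old quay: 4S 3Z; the new quay: 2S 2Z)
5. 2 scientists and 1 zombie → the new quay.  (the old quay: 2S 2Z; the new quay: 4S 3Z)
6. 1 scientist ← the old quay.  (the old quay: 3S 2Z; the new quay: 3S 3Z)
7. 2 scientists and 1 zombie → the new quay.  (the old quay: 1S 1Z; the new quay: 5S 4Z)
8. 1 scientist ← the old quay.  (the old quay: 2S 1Z; the new quay: 4S 4Z)
9. 2 scientists and 1 zombie → the new quay.  (the old quay: 0S 0Z; the new quay: 6S 5Z)

No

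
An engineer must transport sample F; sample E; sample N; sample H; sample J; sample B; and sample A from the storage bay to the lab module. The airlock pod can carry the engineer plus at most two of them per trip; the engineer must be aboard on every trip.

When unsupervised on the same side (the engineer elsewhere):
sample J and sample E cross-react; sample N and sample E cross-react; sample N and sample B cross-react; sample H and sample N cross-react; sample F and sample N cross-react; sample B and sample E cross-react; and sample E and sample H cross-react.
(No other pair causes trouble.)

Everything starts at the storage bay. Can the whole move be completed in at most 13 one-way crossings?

Yes — this plan uses 11 crossings (≤ 13):
1. Engineer goes to the lab module with sample E and sample N.  [the storage bay: sample A, sample B, sample F, sample H, sample J | the lab module: sample E, sample N]
2. Engineer goes back to the storage bay with sample E.  [the storage bay: sample A, sample B, sample E, sample F, sample H, sample J | the lab module: sample N]
3. Engineer goes to the lab module with sample E and sample F.  [the storage bay: sample A, sample B, sample H, sample J | the lab module: sample E, sample F, sample N]
4. Engineer goes back to the storage bay with sample N.  [the storage bay: sample A, sample B, sample H, sample J, sample N | the lab module: sample E, sample F]
5. Engineer goes to the lab module with sample A and sample N.  [the storage bay: sample B, sample H, sample J | the lab module: sample A, sample E, sample F, sample N]
6. Engineer goes back to the storage bay with sample N.  [the storage bay: sample B, sample H, sample J, sample N | the lab module: sample A, sample E, sample F]
7. Engineer goes to the lab module with sample B and sample H.  [the storage bay: sample J, sample N | the lab module: sample A, sample B, sample E, sample F, sample H]
8. Engineer goes back to the storage bay with sample E.  [the storage bay: sample E, sample J, sample N | the lab module: sample A, sample B, sample F, sample H]
9. Engineer goes to the lab module with sample E and sample J.  [the storage bay: sample N | the lab module: sample A, sample B, sample E, sample F, sample H, sample J]
10. Engineer goes back to the storage bay with sample E.  [the storage bay: sample E, sample N | the lab module: sample A, sample B, sample F, sample H, sample J]
11. Engineer goes to the lab module with sample E and sample N.  [the storage bay: — | the lab module: sample A, sample B, sample E, sample F, sample H, sample J, sample N]

Yes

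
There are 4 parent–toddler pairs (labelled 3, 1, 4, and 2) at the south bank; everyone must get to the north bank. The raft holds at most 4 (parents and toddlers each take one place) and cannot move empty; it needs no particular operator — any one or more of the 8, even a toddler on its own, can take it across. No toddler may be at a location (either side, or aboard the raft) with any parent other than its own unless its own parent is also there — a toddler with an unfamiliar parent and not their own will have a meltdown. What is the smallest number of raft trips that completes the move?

5

Counting alone: each trip to the north bank takes at most 4 across and each return brings at least 1 back, so after t trips out (and t−1 returns) at most 4t − (t−1) of the 8 are across; that first reaches 8 at t = 3, so at least 5 crossings are needed.
The plan below uses exactly 5 crossings, so it is optimal:
1. parent 3 and toddler 3 cross → the north bank.
2. parent 3 crosses ← the south bank.
3. parent 1, parent 2, parent 3, and parent 4 cross → the north bank.
4. toddler 3 crosses ← the south bank.
5. toddler 1, toddler 2, toddler 3, and toddler 4 cross → the north bank.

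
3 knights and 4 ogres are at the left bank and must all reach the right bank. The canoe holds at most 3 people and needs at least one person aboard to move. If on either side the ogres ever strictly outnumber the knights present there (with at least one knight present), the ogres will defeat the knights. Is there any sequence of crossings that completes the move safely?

No

The ogres already outnumber the knights at the left bank before anyone moves, so the starting position itself is disallowed.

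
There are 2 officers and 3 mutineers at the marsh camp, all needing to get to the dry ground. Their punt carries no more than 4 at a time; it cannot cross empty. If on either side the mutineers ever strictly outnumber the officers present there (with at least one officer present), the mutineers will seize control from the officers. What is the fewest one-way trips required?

The mutineers already outnumber the officers at the marsh camp before anyone moves, so the starting position itself is disallowed.

impossible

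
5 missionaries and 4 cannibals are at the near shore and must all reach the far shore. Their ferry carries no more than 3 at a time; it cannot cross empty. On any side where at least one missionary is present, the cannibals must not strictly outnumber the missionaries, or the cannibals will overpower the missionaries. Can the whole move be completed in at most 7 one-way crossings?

Yes — this plan uses 7 crossings (≤ 7):
1. 3 cannibals → the far shore.  (the near shore: 5M 1C; the far shore: 0M 3C)
2. 1 cannibal ← the near shore.  (the near shore: 5M 2C; the far shore: 0M 2C)
3. 3 missionaries → the far shore.  (the near shore: 2M 2C; the far shore: 3M 2C)
4. 1 missionary ← the near shore.  (the near shore: 3M 2C; the far shore: 2M 2C)
5. 2 missionaries and 1 cannibal → the far shore.  (the near shore: 1M 1C; the far shore: 4M 3C)
6. 1 missionary ← the near shore.  (the near shore: 2M 1C; the far shore: 3M 3C)
7. 2 missionaries and 1 cannibal → the far shore.  (the near shore: 0M 0C; the far shore: 5M 4C)

Yes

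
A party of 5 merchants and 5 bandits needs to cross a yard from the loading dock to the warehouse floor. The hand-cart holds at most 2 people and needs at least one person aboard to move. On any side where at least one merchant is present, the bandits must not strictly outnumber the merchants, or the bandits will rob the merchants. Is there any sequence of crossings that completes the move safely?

No

Following every safe sequence of crossings from the start, the most of the 10 that can be at the warehouse floor as the hand-cart arrives there on crossings 1, 3, 5, 7 is 2, 3, 4, 5 respectively; the best ever achieved is 5 of 10.
From crossing 9 on, no configuration arises that was not already reachable earlier: only 13 distinct safe configurations (who is on which side, and where the hand-cart is) can ever be reached, none of them has everyone across, and every continuation just revisits them. They are: 0 merchants + 0 bandits across (hand-cart back at the start); 0 merchants + 1 bandit across (hand-cart there); 0 merchants + 1 bandit across (hand-cart back at the start); 0 merchants + 2 bandits across (hand-cart there); 0 merchants + 2 bandits across (hand-cart back at the start); 0 merchants + 3 bandits across (hand-cart there); 0 merchants + 3 bandits across (hand-cart back at the start); 0 merchants + 4 bandits across (hand-cart there); 0 merchants + 4 bandits across (hand-cart back at the start); 0 merchants + 5 bandits across (hand-cart there); 1 merchant + 1 bandit across (hand-cart there); 1 merchant + 1 bandit across (hand-cart back at the start); 2 merchants + 2 bandits across (hand-cart there). So no valid plan exists.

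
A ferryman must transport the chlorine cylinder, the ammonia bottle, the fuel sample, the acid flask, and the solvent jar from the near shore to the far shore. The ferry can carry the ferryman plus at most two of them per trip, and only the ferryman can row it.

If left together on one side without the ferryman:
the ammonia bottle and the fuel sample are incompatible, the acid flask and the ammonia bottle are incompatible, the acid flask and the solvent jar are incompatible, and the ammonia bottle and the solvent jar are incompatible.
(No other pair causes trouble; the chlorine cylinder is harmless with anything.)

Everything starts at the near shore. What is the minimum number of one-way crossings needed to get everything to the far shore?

7

Counting alone: the ferryman can take at most 2 across per trip to the far shore, so moving all 5 needs at least 3 loaded trips out, with a return between consecutive ones — at least 5 crossings.
The safety rule pushes this higher. Following every safe sequence of crossings, the most of the 5 that can be at the far shore as the ferry arrives there on crossing 5 is 4 — never all 5.
So no plan with fewer than 7 crossings exists, and this one achieves 7:
1. Ferryman goes to the far shore with the acid flask and the ammonia bottle.
2. Ferryman goes back to the near shore with the ammonia bottle.
3. Ferryman goes to the far shore with the ammonia bottle and the chlorine cylinder.
4. Ferryman goes back to the near shore with the ammonia bottle.
5. Ferryman goes to the far shore with the ammonia bottle and the fuel sample.
6. Ferryman goes back to the near shore with the ammonia bottle.
7. Ferryman goes to the far shore with the ammonia bottle and the solvent jar.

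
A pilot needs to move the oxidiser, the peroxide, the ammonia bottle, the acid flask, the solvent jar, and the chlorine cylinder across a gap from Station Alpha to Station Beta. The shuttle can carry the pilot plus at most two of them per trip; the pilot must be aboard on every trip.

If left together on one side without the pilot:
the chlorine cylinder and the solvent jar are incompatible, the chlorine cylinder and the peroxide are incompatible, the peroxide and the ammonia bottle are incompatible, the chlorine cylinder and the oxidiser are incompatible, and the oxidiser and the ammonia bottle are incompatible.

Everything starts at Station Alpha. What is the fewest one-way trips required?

7

Counting alone: the pilot can take at most 2 across per trip to Station Beta, so moving all 6 needs at least 3 loaded trips out, with a return between consecutive ones — at least 5 crossings.
The safety rule pushes this higher. Following every safe sequence of crossings, the most of the 6 that can be at Station Beta as the shuttle arrives there on crossing 5 is 5 — never all 6.
So no plan with fewer than 7 crossings exists, and this one achieves 7:
1. Pilot goes to Station Beta with the ammonia bottle and the chlorine cylinder.
2. Pilot goes back to Station Alpha alone.
3. Pilot goes to Station Beta with the oxidiser and the peroxide.
4. Pilot goes back to Station Alpha with the ammonia bottle and the chlorine cylinder.
5. Pilot goes to Station Beta with the acid flask and the solvent jar.
6. Pilot goes back to Station Alpha alone.
7. Pilot goes to Station Beta with the ammonia bottle and the chlorine cylinder.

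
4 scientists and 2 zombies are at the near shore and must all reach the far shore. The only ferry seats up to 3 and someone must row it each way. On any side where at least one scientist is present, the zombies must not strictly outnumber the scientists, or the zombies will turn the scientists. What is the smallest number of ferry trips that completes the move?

5

Counting alone: each trip to the far shore takes at most 3 across and each return brings at least 1 back, so after t trips out (and t−1 returns) at most 3t − (t−1) of the 6 are across; that first reaches 6 at t = 3, so at least 5 crossings are needed.
The plan below uses exactly 5 crossings, so it is optimal:
1. 2 zombies → the far shore.  (the near shore: 4S 0Z; the far shore: 0S 2Z)
2. 1 zombie ← the near shore.  (the near shore: 4S 1Z; the far shore: 0S 1Z)
3. 2 scientists and 1 zombie → the far shore.  (the near shore: 2S 0Z; the far shore: 2S 2Z)
4. 1 zombie ← the near shore.  (the near shore: 2S 1Z; the far shore: 2S 1Z)
5. 2 scientists and 1 zombie → the far shore.  (the near shore: 0S 0Z; the far shore: 4S 2Z)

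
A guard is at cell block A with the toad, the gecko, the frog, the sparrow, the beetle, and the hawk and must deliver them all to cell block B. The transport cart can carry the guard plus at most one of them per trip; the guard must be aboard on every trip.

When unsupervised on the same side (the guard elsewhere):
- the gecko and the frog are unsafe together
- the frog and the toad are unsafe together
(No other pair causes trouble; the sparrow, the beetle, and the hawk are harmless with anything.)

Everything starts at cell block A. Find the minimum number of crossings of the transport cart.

Counting alone: the guard can take at most 1 across per trip to cell block B, so moving all 6 needs at least 6 loaded trips out, with a return between consecutive ones — at least 11 crossings.
The safety rule pushes this higher. Following every safe sequence of crossings, the most of the 6 that can be at cell block B as the transport cart arrives there on crossing 11 is 5 — never all 6.
So no plan with fewer than 13 crossings exists, and this one achieves 13:
1. Guard goes to cell block B with the frog.  [cell block A: the beetle, the gecko, the hawk, the sparrow, the toad | cell block B: the frog]
2. Guard goes back to cell block A alone.  [cell block A: the beetle, the gecko, the hawk, the sparrow, the toad | cell block B: the frog]
3. Guard goes to cell block B with the toad.  [cell block A: the beetle, the gecko, the hawk, the sparrow | cell block B: the frog, the toad]
4. Guard goes back to cell block A with the frog.  [cell block A: the beetle, the frog, the gecko, the hawk, the sparrow | cell block B: the toad]
5. Guard goes to cell block B with the gecko.  [cell block A: the beetle, the frog, the hawk, the sparrow | cell block B: the gecko, the toad]
6. Guard goes back to cell block A alone.  [cell block A: the beetle, the frog, the hawk, the sparrow | cell block B: the gecko, the toad]
7. Guard goes to cell block B with the sparrow.  [cell block A: the beetle, the frog, the hawk | cell block B: the gecko, the sparrow, the toad]
8. Guard goes back to cell block A alone.  [cell block A: the beetle, the frog, the hawk | cell block B: the gecko, the sparrow, the toad]
9. Guard goes to cell block B with the beetle.  [cell block A: the frog, the hawk | cell block B: the beetle, the gecko, the sparrow, the toad]
10. Guard goes back to cell block A alone.  [cell block A: the frog, the hawk | cell block B: the beetle, the gecko, the sparrow, the toad]
11. Guard goes to cell block B with the hawk.  [cell block A: the frog | cell block B: the beetle, the gecko, the hawk, the sparrow, the toad]
12. Guard goes back to cell block A alone.  [cell block A: the frog | cell block B: the beetle, the gecko, the hawk, the sparrow, the toad]
13. Guard goes to cell block B with the frog.  [cell block A: — | cell block B: the beetle, the frog, the gecko, the hawk, the sparrow, the toad]

13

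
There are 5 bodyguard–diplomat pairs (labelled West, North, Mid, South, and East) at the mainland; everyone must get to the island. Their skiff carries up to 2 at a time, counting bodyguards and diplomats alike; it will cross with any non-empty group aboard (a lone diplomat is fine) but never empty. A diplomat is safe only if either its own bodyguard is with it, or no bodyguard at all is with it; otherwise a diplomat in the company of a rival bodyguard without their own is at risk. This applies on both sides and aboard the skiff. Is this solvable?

No

Following every safe sequence of crossings from the start, the most of the 10 that can be at the island as the skiff arrives there on crossings 1, 3, 5, 7 is 2, 3, 4, 5 respectively; the best ever achieved is 5 of 10.
From crossing 9 on, no configuration arises that was not already reachable earlier: only 82 distinct safe configurations (who is on which side, and where the skiff is) can ever be reached, none of them has everyone across, and every continuation just revisits them. So no valid plan exists.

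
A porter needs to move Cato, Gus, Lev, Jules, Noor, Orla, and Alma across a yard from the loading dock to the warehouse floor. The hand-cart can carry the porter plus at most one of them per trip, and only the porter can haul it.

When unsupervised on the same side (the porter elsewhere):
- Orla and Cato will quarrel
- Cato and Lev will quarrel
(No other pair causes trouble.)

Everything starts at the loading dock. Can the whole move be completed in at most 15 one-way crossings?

Yes

Yes — this plan uses 15 crossings (≤ 15):
1. Porter goes to the warehouse floor with Cato.  [the loading dock: Alma, Gus, Jules, Lev, Noor, Orla | the warehouse floor: Cato]
2. Porter goes back to the loading dock alone.  [the loading dock: Alma, Gus, Jules, Lev, Noor, Orla | the warehouse floor: Cato]
3. Porter goes to the warehouse floor with Gus.  [the loading dock: Alma, Jules, Lev, Noor, Orla | the warehouse floor: Cato, Gus]
4. Porter goes back to the loading dock alone.  [the loading dock: Alma, Jules, Lev, Noor, Orla | the warehouse floor: Cato, Gus]
5. Porter goes to the warehouse floor with Lev.  [the loading dock: Alma, Jules, Noor, Orla | the warehouse floor: Cato, Gus, Lev]
6. Porter goes back to the loading dock with Cato.  [the loading dock: Alma, Cato, Jules, Noor, Orla | the warehouse floor: Gus, Lev]
7. Porter goes to the warehouse floor with Orla.  [the loading dock: Alma, Cato, Jules, Noor | the warehouse floor: Gus, Lev, Orla]
8. Porter goes back to the loading dock alone.  [the loading dock: Alma, Cato, Jules, Noor | the warehouse floor: Gus, Lev, Orla]
9. Porter goes to the warehouse floor with Jules.  [the loading dock: Alma, Cato, Noor | the warehouse floor: Gus, Jules, Lev, Orla]
10. Porter goes back to the loading dock alone.  [the loading dock: Alma, Cato, Noor | the warehouse floor: Gus, Jules, Lev, Orla]
11. Porter goes to the warehouse floor with Noor.  [the loading dock: Alma, Cato | the warehouse floor: Gus, Jules, Lev, Noor, Orla]
12. Porter goes back to the loading dock alone.  [the loading dock: Alma, Cato | the warehouse floor: Gus, Jules, Lev, Noor, Orla]
13. Porter goes to the warehouse floor with Alma.  [the loading dock: Cato | the warehouse floor: Alma, Gus, Jules, Lev, Noor, Orla]
14. Porter goes back to the loading dock alone.  [the loading dock: Cato | the warehouse floor: Alma, Gus, Jules, Lev, Noor, Orla]
15. Porter goes to the warehouse floor with Cato.  [the loading dock: — | the warehouse floor: Alma, Cato, Gus, Jules, Lev, Noor, Orla]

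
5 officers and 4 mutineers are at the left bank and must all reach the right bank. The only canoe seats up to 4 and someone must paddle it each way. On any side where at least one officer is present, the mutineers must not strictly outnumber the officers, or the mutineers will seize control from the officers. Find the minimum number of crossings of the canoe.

Counting alone: each trip to the right bank takes at most 4 across and each return brings at least 1 back, so after t trips out (and t−1 returns) at most 4t − (t−1) of the 9 are across; that first reaches 9 at t = 3, so at least 5 crossings are needed.
The plan below uses exactly 5 crossings, so it is optimal:
1. 3 mutineers → the right bank.  (the left bank: 5O 1M; the right bank: 0O 3M)
2. 1 mutineer ← the left bank.  (the left bank: 5O 2M; the right bank: 0O 2M)
3. 3 officers and 1 mutineer → the right bank.  (the left bank: 2O 1M; the right bank: 3O 3M)
4. 1 mutineer ← the left bank.  (the left bank: 2O 2M; the right bank: 3O 2M)
5. 2 officers and 2 mutineers → the right bank.  (the left bank: 0O 0M; the right bank: 5O 4M)

5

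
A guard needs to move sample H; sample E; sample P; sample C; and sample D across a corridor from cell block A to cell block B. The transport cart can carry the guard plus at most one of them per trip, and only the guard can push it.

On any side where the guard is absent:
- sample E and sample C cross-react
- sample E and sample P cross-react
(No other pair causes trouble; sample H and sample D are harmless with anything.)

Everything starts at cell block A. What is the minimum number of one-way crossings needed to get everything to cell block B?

11

Counting alone: the guard can take at most 1 across per trip to cell block B, so moving all 5 needs at least 5 loaded trips out, with a return between consecutive ones — at least 9 crossings.
The safety rule pushes this higher. Following every safe sequence of crossings, the most of the 5 that can be at cell block B as the transport cart arrives there on crossing 9 is 4 — never all 5.
So no plan with fewer than 11 crossings exists, and this one achieves 11:
1. Guard goes to cell block B with sample E.
2. Guard goes back to cell block A alone.
3. Guard goes to cell block B with sample H.
4. Guard goes back to cell block A alone.
5. Guard goes to cell block B with sample P.
6. Guard goes back to cell block A with sample E.
7. Guard goes to cell block B with sample C.
8. Guard goes back to cell block A alone.
9. Guard goes to cell block B with sample D.
10. Guard goes back to cell block A alone.
11. Guard goes to cell block B with sample E.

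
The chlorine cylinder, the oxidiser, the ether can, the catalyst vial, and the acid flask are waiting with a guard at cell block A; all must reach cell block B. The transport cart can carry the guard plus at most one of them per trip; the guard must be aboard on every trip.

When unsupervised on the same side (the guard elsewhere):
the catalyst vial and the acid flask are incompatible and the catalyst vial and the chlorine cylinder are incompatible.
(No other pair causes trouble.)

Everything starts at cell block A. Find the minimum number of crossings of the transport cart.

11

Counting alone: the guard can take at most 1 across per trip to cell block B, so moving all 5 needs at least 5 loaded trips out, with a return between consecutive ones — at least 9 crossings.
The safety rule pushes this higher. Following every safe sequence of crossings, the most of the 5 that can be at cell block B as the transport cart arrives there on crossing 9 is 4 — never all 5.
So no plan with fewer than 11 crossings exists, and this one achieves 11:
1. Guard goes to cell block B with the catalyst vial.  [cell block A: the acid flask, the chlorine cylinder, the ether can, the oxidiser | cell block B: the catalyst vial]
2. Guard goes back to cell block A alone.  [cell block A: the acid flask, the chlorine cylinder, the ether can, the oxidiser | cell block B: the catalyst vial]
3. Guard goes to cell block B with the chlorine cylinder.  [cell block A: the acid flask, the ether can, the oxidiser | cell block B: the catalyst vial, the chlorine cylinder]
4. Guard goes back to cell block A with the catalyst vial.  [cell block A: the acid flask, the catalyst vial, the ether can, the oxidiser | cell block B: the chlorine cylinder]
5. Guard goes to cell block B with the acid flask.  [cell block A: the catalyst vial, the ether can, the oxidiser | cell block B: the acid flask, the chlorine cylinder]
6. Guard goes back to cell block A alone.  [cell block A: the catalyst vial, the ether can, the oxidiser | cell block B: the acid flask, the chlorine cylinder]
7. Guard goes to cell block B with the oxidiser.  [cell block A: the catalyst vial, the ether can | cell block B: the acid flask, the chlorine cylinder, the oxidiser]
8. Guard goes back to cell block A alone.  [cell block A: the catalyst vial, the ether can | cell block B: the acid flask, the chlorine cylinder, the oxidiser]
9. Guard goes to cell block B with the ether can.  [cell block A: the catalyst vial | cell block B: the acid flask, the chlorine cylinder, the ether can, the oxidiser]
10. Guard goes back to cell block A alone.  [cell block A: the catalyst vial | cell block B: the acid flask, the chlorine cylinder, the ether can, the oxidiser]
11. Guard goes to cell block B with the catalyst vial.  [cell block A: — | cell block B: the acid flask, the catalyst vial, the chlorine cylinder, the ether can, the oxidiser]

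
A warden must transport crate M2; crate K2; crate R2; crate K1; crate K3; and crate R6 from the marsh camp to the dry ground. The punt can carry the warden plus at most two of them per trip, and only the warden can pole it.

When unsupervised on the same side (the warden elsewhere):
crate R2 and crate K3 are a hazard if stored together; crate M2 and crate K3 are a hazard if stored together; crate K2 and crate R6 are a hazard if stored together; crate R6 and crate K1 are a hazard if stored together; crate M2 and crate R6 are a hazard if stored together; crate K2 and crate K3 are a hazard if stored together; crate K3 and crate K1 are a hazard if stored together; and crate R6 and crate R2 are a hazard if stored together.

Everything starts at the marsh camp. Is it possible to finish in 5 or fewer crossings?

Counting alone: the warden can take at most 2 across per trip to the dry ground, so moving all 6 needs at least 3 loaded trips out, with a return between consecutive ones — at least 5 crossings.
The safety rule pushes this higher. Following every safe sequence of crossings, the most of the 6 that can be at the dry ground as the punt arrives there on crossing 5 is 4 — never all 6.
So the move cannot be finished within 5 crossings. (The shortest complete plan takes 7:)
1. Warden goes to the dry ground with crate K3 and crate R6.  [the marsh camp: crate K1, crate K2, crate M2, crate R2 | the dry ground: crate K3, crate R6]
2. Warden goes back to the marsh camp alone.  [the marsh camp: crate K1, crate K2, crate M2, crate R2 | the dry ground: crate K3, crate R6]
3. Warden goes to the dry ground with crate K2 and crate M2.  [the marsh camp: crate K1, crate R2 | the dry ground: crate K2, crate K3, crate M2, crate R6]
4. Warden goes back to the marsh camp with crate K3 and crate R6.  [the marsh camp: crate K1, crate K3, crate R2, crate R6 | the dry ground: crate K2, crate M2]
5. Warden goes to the dry ground with crate K1 and crate R2.  [the marsh camp: crate K3, crate R6 | the dry ground: crate K1, crate K2, crate M2, crate R2]
6. Warden goes back to the marsh camp alone.  [the marsh camp: crate K3, crate R6 | the dry ground: crate K1, crate K2, crate M2, crate R2]
7. Warden goes to the dry ground with crate K3 and crate R6.  [the marsh camp: — | the dry ground: crate K1, crate K2, crate K3, crate M2, crate R2, crate R6]

No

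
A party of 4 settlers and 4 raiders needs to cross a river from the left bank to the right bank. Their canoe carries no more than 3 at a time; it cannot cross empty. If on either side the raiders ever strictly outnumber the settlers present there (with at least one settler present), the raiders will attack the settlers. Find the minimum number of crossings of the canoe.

Counting alone: each trip to the right bank takes at most 3 across and each return brings at least 1 back, so after t trips out (and t−1 returns) at most 3t − (t−1) of the 8 are across; that first reaches 8 at t = 4, so at least 7 crossings are needed.
The safety rule pushes this higher. Following every safe sequence of crossings, the most of the 8 that can be at the right bank as the canoe arrives there on crossing 7 is 7 — never all 8.
So no plan with fewer than 9 crossings exists, and this one achieves 9:
1. 2 raiders → the right bank.  (the left bank: 4S 2R; the right bank: 0S 2R)
2. 1 raider ← the left bank.  (the left bank: 4S 3R; the right bank: 0S 1R)
3. 3 raiders → the right bank.  (the left bank: 4S 0R; the right bank: 0S 4R)
4. 1 raider ← the left bank.  (the left bank: 4S 1R; the right bank: 0S 3R)
5. 3 settlers → the right bank.  (the left bank: 1S 1R; the right bank: 3S 3R)
6. 1 settler and 1 raider ← the left bank.  (the left bank: 2S 2R; the right bank: 2S 2R)
7. 2 settlers → the right bank.  (the left bank: 0S 2R; the right bank: 4S 2R)
8. 1 raider ← the left bank.  (the left bank: 0S 3R; the right bank: 4S 1R)
9. 3 raiders → the right bank.  (the left bank: 0S 0R; the right bank: 4S 4R)

9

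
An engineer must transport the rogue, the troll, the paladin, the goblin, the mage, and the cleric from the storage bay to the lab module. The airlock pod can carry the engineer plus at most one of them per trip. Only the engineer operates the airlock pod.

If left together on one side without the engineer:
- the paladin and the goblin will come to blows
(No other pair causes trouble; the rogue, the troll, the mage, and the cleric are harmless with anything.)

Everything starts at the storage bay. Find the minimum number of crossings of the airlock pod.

Counting alone: the engineer can take at most 1 across per trip to the lab module, so moving all 6 needs at least 6 loaded trips out, with a return between consecutive ones — at least 11 crossings.
The plan below uses exactly 11 crossings, so it is optimal:
1. Engineer goes to the lab module with the paladin.  [the storage bay: the cleric, the goblin, the mage, the rogue, the troll | the lab module: the paladin]
2. Engineer goes back to the storage bay alone.  [the storage bay: the cleric, the goblin, the mage, the rogue, the troll | the lab module: the paladin]
3. Engineer goes to the lab module with the rogue.  [the storage bay: the cleric, the goblin, the mage, the troll | the lab module: the paladin, the rogue]
4. Engineer goes back to the storage bay alone.  [the storage bay: the cleric, the goblin, the mage, the troll | the lab module: the paladin, the rogue]
5. Engineer goes to the lab module with the troll.  [the storage bay: the cleric, the goblin, the mage | the lab module: the paladin, the rogue, the troll]
6. Engineer goes back to the storage bay alone.  [the storage bay: the cleric, the goblin, the mage | the lab module: the paladin, the rogue, the troll]
7. Engineer goes to the lab module with the mage.  [the storage bay: the cleric, the goblin | the lab module: the mage, the paladin, the rogue, the troll]
8. Engineer goes back to the storage bay alone.  [the storage bay: the cleric, the goblin | the lab module: the mage, the paladin, the rogue, the troll]
9. Engineer goes to the lab module with the cleric.  [the storage bay: the goblin | the lab module: the cleric, the mage, the paladin, the rogue, the troll]
10. Engineer goes back to the storage bay alone.  [the storage bay: the goblin | the lab module: the cleric, the mage, the paladin, the rogue, the troll]
11. Engineer goes to the lab module with the goblin.  [the storage bay: — | the lab module: the cleric, the goblin, the mage, the paladin, the rogue, the troll]

11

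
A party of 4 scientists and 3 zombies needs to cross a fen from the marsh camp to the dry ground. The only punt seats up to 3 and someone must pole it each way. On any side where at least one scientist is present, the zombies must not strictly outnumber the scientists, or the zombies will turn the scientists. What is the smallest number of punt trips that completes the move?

Counting alone: each trip to the dry ground takes at most 3 across and each return brings at least 1 back, so after t trips out (and t−1 returns) at most 3t − (t−1) of the 7 are across; that first reaches 7 at t = 3, so at least 5 crossings are needed.
The plan below uses exactly 5 crossings, so it is optimal:
1. 3 zombies → the dry ground.  (the marsh camp: 4S 0Z; the dry ground: 0S 3Z)
2. 1 zombie ← the marsh camp.  (the marsh camp: 4S 1Z; the dry ground: 0S 2Z)
3. 3 scientists → the dry ground.  (the marsh camp: 1S 1Z; the dry ground: 3S 2Z)
4. 1 scientist ← the marsh camp.  (the marsh camp: 2S 1Z; the dry ground: 2S 2Z)
5. 2 scientists and 1 zombie → the dry ground.  (the marsh camp: 0S 0Z; the dry ground: 4S 3Z)

5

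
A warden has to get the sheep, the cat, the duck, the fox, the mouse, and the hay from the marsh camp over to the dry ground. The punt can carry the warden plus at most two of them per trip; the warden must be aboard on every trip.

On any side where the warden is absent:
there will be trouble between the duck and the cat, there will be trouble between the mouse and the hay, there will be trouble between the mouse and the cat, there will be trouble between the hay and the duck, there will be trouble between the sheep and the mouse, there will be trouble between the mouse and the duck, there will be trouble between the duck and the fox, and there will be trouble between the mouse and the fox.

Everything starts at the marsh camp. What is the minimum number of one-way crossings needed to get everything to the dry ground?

impossible

Following every safe sequence of crossings from the start, the most of the 6 that can be at the dry ground as the punt arrives there on crossings 1, 3, 5 is 2, 3, 4 respectively; the best ever achieved is 4 of 6.
From crossing 7 on, no configuration arises that was not already reachable earlier: only 19 distinct safe configurations (who is on which side, and where the punt is) can ever be reached, none of them has everyone across, and every continuation just revisits them. So no valid plan exists.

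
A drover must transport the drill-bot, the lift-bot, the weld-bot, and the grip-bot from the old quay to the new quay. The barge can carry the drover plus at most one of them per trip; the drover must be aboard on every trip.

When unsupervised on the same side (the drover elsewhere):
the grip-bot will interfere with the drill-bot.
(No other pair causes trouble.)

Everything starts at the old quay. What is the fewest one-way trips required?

7

Counting alone: the drover can take at most 1 across per trip to the new quay, so moving all 4 needs at least 4 loaded trips out, with a return between consecutive ones — at least 7 crossings.
The plan below uses exactly 7 crossings, so it is optimal:
1. Drover goes to the new quay with the drill-bot.  [the old quay: the grip-bot, the lift-bot, the weld-bot | the new quay: the drill-bot]
2. Drover goes back to the old quay alone.  [the old quay: the grip-bot, the lift-bot, the weld-bot | the new quay: the drill-bot]
3. Drover goes to the new quay with the lift-bot.  [the old quay: the grip-bot, the weld-bot | the new quay: the drill-bot, the lift-bot]
4. Drover goes back to the old quay alone.  [the old quay: the grip-bot, the weld-bot | the new quay: the drill-bot, the lift-bot]
5. Drover goes to the new quay with the weld-bot.  [the old quay: the grip-bot | the new quay: the drill-bot, the lift-bot, the weld-bot]
6. Drover goes back to the old quay alone.  [the old quay: the grip-bot | the new quay: the drill-bot, the lift-bot, the weld-bot]
7. Drover goes to the new quay with the grip-bot.  [the old quay: — | the new quay: the drill-bot, the grip-bot, the lift-bot, the weld-bot]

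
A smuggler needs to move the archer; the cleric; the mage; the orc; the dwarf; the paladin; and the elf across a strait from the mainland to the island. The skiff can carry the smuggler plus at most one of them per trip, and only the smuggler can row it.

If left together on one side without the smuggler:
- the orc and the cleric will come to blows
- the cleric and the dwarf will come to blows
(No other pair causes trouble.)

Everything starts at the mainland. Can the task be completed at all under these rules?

1. Smuggler goes to the island with the cleric.  [the mainland: the archer, the dwarf, the elf, the mage, the orc, the paladin | the island: the cleric]
2. Smuggler goes back to the mainland alone.  [the mainland: the archer, the dwarf, the elf, the mage, the orc, the paladin | the island: the cleric]
3. Smuggler goes to the island with the archer.  [the mainland: the dwarf, the elf, the mage, the orc, the paladin | the island: the archer, the cleric]
4. Smuggler goes back to the mainland alone.  [the mainland: the dwarf, the elf, the mage, the orc, the paladin | the island: the archer, the cleric]
5. Smuggler goes to the island with the mage.  [the mainland: the dwarf, the elf, the orc, the paladin | the island: the archer, the cleric, the mage]
6. Smuggler goes back to the mainland alone.  [the mainland: the dwarf, the elf, the orc, the paladin | the island: the archer, the cleric, the mage]
7. Smuggler goes to the island with the orc.  [the mainland: the dwarf, the elf, the paladin | the island: the archer, the cleric, the mage, the orc]
8. Smuggler goes back to the mainland with the cleric.  [the mainland: the cleric, the dwarf, the elf, the paladin | the island: the archer, the mage, the orc]
9. Smuggler goes to the island with the dwarf.  [the mainland: the cleric, the elf, the paladin | the island: the archer, the dwarf, the mage, the orc]
10. Smuggler goes back to the mainland alone.  [the mainland: the cleric, the elf, the paladin | the island: the archer, the dwarf, the mage, the orc]
11. Smuggler goes to the island with the paladin.  [the mainland: the cleric, the elf | the island: the archer, the dwarf, the mage, the orc, the paladin]
12. Smuggler goes back to the mainland alone.  [the mainland: the cleric, the elf | the island: the archer, the dwarf, the mage, the orc, the paladin]
13. Smuggler goes to the island with the elf.  [the mainland: the cleric | the island: the archer, the dwarf, the elf, the mage, the orc, the paladin]
14. Smuggler goes back to the mainland alone.  [the mainland: the cleric | the island: the archer, the dwarf, the elf, the mage, the orc, the paladin]
15. Smuggler goes to the island with the cleric.  [the mainland: — | the island: the archer, the cleric, the dwarf, the elf, the mage, the orc, the paladin]

Yes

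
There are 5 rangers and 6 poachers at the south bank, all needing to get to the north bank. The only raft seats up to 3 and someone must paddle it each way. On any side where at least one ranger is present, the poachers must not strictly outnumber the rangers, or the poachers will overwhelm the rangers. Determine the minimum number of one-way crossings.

The poachers already outnumber the rangers at the south bank before anyone moves, so the starting position itself is disallowed.

impossible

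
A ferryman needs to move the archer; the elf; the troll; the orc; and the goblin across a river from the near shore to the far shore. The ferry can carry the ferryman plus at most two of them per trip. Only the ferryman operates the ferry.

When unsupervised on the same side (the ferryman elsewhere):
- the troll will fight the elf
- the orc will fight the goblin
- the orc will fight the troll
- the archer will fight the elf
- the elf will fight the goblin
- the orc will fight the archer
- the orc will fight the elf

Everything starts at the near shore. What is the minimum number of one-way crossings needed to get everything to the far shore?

Following every safe sequence of crossings from the start, the most of the 5 that can be at the far shore as the ferry arrives there on crossings 1, 3 is 2, 3 respectively; the best ever achieved is 3 of 5.
From crossing 5 on, no configuration arises that was not already reachable earlier: only 10 distinct safe configurations (who is on which side, and where the ferry is) can ever be reached, none of them has everyone across, and every continuation just revisits them. So no valid plan exists.

impossible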